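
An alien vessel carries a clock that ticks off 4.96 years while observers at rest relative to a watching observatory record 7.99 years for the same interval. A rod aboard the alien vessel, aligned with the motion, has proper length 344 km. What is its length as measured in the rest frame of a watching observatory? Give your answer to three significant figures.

214 km

γ = Δt/Δτ = 7.99/4.96 = 1.61089.
L = L₀/γ = 344/1.61089 = 214 km.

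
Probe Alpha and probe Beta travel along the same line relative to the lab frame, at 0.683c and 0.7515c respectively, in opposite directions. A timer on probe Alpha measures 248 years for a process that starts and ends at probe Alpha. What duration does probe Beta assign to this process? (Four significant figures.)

778.8 years

Transform probe Alpha's velocity into probe Beta's frame: (0.683 + 0.7515)/(1 + 0.683·0.7515) = 1.4345/1.5132745, so the relative speed is 0.94794c.
At |u| = 0.94794c, γ = (1 − 0.89859)^(−1/2) = 3.1402.
The clock on probe Alpha records proper time, so probe Beta measures Δt = γΔτ = 3.1402 × 248 = 778.8 years.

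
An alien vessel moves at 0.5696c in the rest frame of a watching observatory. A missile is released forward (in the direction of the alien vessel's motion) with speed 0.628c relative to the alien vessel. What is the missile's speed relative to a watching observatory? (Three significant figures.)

Relativistic velocity addition: u = (u' + v)/(1 + u'v/c²), with u' = 0.628c and v = 0.5696c.
Numerator: 0.628 + 0.5696 = 1.1976. Denominator: 1 + (0.628)(0.5696) = 1.3577088.
u = 1.1976/1.3577088 = 0.88207, so the speed is 0.882c.

0.882c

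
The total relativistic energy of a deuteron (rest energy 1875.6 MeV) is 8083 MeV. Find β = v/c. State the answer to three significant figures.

Total energy E = γmc² gives γ = 8083/1875.6 = 4.3096.
Hence β = √(1 − 1/γ²) = √(1 − 0.0538426) = √0.9461574 = 0.973.

0.973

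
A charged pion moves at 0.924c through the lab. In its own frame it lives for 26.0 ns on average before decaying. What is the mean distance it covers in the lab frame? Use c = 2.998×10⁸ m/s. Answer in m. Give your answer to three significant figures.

With β = 0.924, γ = 1/√(1 − 0.924²) = 1/√0.146224 = 2.6151.
Lab-frame lifetime: Δt = γτ = 2.6151 × 26.0 ns = 67.993 ns.
Distance: d = vΔt = 0.924 × 2.998×10⁸ m/s × 6.7993×10^-8 s = 18.8 m.

18.8 m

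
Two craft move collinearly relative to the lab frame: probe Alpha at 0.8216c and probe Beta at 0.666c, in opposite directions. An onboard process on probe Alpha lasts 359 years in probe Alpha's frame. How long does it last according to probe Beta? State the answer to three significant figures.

Transform probe Alpha's velocity into probe Beta's frame: (0.8216 + 0.666)/(1 + 0.8216·0.666) = 1.4876/1.5471856, so the relative speed is 0.96149c.
At |u| = 0.96149c, γ = (1 − 0.924463)^(−1/2) = 3.6385.
Probe Alpha's interval is proper; time dilation gives Δt_B = γΔτ = 3.6385 × 359 years = 1310 years.

1310 years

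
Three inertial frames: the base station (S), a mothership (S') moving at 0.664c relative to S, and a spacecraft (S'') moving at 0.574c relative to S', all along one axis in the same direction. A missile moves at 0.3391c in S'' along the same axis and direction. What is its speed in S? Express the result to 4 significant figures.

0.9475c

Compose velocities in two stages. Stage 1 (into S'): u₁ = (0.3391+0.574)/(1+0.3391×0.574) = 0.76433.
Stage 2 (into S): u = (0.76433+0.664)/(1+0.76433×0.664) = 0.94747, so the speed is 0.9475c.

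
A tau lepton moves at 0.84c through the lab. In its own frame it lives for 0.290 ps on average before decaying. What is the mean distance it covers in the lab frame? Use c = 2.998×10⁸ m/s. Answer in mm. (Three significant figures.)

0.135 mm

With β = 0.84, γ = 1/√(1 − 0.84²) = 1/√0.2944 = 1.843.
Lab-frame lifetime: Δt = γτ = 1.843 × 0.290 ps = 0.53447 ps.
Distance: d = vΔt = 0.84 × 2.998×10⁸ m/s × 5.3447×10^-13 s = 1.35×10^-4 m = 0.135 mm.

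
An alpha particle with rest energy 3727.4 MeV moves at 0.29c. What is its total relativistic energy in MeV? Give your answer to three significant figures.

3890 MeV

With β = 0.29, γ = 1/√(1 − 0.29²) = 1/√0.9159 = 1.0449.
Total energy: E = γmc² = 1.0449 × 3727.4 MeV = 3890 MeV.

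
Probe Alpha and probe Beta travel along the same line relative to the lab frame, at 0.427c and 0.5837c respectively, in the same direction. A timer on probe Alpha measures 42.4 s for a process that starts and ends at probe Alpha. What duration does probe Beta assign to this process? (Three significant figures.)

The velocity of probe Alpha relative to probe Beta is (0.427 − 0.5837)c / (1 − 0.427×0.5837) = −0.20872c; relative speed 0.20872c.
At |u| = 0.20872c, γ = (1 − 0.043564)^(−1/2) = 1.0225.
Probe Alpha's interval is proper; time dilation gives Δt_B = γΔτ = 1.0225 × 42.4 s = 43.4 s.

43.4 s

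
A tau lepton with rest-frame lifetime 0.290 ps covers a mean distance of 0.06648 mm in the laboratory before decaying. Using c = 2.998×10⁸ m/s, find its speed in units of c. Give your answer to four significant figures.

0.6074c

d = βγcτ ⇒ βγ = d/(cτ) = 6.648×10^-5 m / (8.6942×10^-5 m) = 0.76465.
β = (βγ)/√(1+(βγ)²) = 0.76465/√1.58469 = 0.6074.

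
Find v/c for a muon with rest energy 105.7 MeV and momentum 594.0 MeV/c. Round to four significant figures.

0.9845

pc/(mc²) = 594.0/105.7 = 5.6197 = βγ = β/√(1−β²).
So β² = x²/(1 + x²) with x = 5.6197: x² = 31.581, β² = 31.581/32.581 = 0.969307, β = 0.9845.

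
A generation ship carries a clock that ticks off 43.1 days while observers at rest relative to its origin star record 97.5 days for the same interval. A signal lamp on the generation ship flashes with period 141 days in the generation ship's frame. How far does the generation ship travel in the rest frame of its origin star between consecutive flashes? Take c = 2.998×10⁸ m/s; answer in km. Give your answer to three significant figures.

γ = Δt/Δτ = 97.5/43.1 = 2.26218.
β = √(1 − 1/γ²) = 0.89699. Lab-frame period = γτ = 2.26218×141 days = 318.97 days. Distance = βc × γτ = 0.89699 × 2.998×10⁸ m/s × 27559008 s = 7.4111×10^15 m = 7.41×10^12 km.

7.41×10^12 km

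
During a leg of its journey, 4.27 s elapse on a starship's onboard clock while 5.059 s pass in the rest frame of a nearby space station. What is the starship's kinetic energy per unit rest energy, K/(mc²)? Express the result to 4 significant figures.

γ = Δt/Δτ = 5.059/4.27 = 1.18478.
K/(mc²) = γ − 1 = 1.18478 − 1 = 0.1848.

0.1848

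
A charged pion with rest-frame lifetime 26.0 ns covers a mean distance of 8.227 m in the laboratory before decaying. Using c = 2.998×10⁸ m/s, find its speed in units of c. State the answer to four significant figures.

Let x = d/(cτ) = 8.227 m / (2.998×10⁸ m/s × 2.600×10^-8 s) = 1.0554. Since d = βγcτ, x = βγ = β/√(1−β²).
Solving: β² = x²/(1+x²) = 1.11387/2.11387 = 0.526934, so β = 0.7259.

0.7259c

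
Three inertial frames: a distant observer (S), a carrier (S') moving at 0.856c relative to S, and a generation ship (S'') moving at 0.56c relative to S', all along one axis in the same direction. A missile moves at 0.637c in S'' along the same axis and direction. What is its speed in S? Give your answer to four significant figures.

Compose velocities in two stages. Stage 1 (into S'): u₁ = (0.637+0.56)/(1+0.637×0.56) = 0.88227.
Stage 2 (into S): u = (0.88227+0.856)/(1+0.88227×0.856) = 0.99034, so the speed is 0.9903c.

0.9903c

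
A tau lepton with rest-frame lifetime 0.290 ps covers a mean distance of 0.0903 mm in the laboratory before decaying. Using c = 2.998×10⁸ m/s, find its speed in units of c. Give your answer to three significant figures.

0.720c

Lab distance = (lab lifetime)·v = γτ·βc, so βγ = d/(cτ) = 9.030×10^-5/(2.998×10⁸ × 2.900×10^-13) = 1.0386.
With βγ = 1.0386: γ² = 1 + (βγ)² = 2.07869, and β = (βγ)/γ = 1.0386/1.44177 = 0.720.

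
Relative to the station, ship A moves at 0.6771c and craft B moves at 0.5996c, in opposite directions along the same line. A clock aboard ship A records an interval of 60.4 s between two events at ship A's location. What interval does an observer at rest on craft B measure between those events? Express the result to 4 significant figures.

144.2 s

Transform ship A's velocity into craft B's frame: (0.6771 + 0.5996)/(1 + 0.6771·0.5996) = 1.2767/1.40598916, so the relative speed is 0.90804c.
γ for this relative speed: γ = 1/√(1 − 0.824537) = 2.3873.
Ship A's interval is proper; time dilation gives Δt_B = γΔτ = 2.3873 × 60.4 s = 144.2 s.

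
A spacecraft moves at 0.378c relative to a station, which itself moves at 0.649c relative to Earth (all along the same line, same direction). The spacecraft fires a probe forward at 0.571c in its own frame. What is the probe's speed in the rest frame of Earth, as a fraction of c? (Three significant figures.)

Apply u = (u'+v)/(1+u'v) twice. Probe in the station frame: (0.571+0.378)/(1+0.571·0.378) = 0.949/1.215838 = 0.78053c.
That velocity, transformed to the rest frame of Earth: (0.78053+0.649)/(1+0.78053·0.649) = 1.42953/1.50656397 = 0.94887c.

0.949c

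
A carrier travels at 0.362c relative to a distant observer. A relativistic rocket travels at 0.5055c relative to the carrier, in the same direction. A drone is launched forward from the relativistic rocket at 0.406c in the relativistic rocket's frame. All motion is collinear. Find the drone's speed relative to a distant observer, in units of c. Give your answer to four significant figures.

0.8779c

Apply u = (u'+v)/(1+u'v) twice. Drone in the carrier frame: (0.406+0.5055)/(1+0.406·0.5055) = 0.9115/1.205233 = 0.75629c.
That velocity, transformed to the rest frame of a distant observer: (0.75629+0.362)/(1+0.75629·0.362) = 1.11829/1.27377698 = 0.87793c.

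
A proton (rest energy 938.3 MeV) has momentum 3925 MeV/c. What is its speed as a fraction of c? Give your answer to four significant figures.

0.9726c

βγ = pc/(mc²) = 3925/938.3 = 4.1831.
Since γ² = 1 + (βγ)² = 18.4983, γ = √18.4983 = 4.30097, and β = (βγ)/γ = 4.1831/4.30097 = 0.9726.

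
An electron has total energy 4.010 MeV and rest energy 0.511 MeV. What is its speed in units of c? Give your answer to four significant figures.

0.9918c

Total energy E = γmc² gives γ = 4.010/0.511 = 7.8474.
Hence β = √(1 − 1/γ²) = √(1 − 0.0162386) = √0.9837614 = 0.9918.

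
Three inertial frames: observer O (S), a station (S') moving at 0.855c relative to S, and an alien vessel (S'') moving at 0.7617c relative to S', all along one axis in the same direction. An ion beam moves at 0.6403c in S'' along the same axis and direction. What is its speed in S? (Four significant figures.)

0.9954c

First combine the ion beam and alien vessel (S''→S'): u₁ = (0.6403 + 0.7617)/(1 + 0.6403×0.7617) = 1.402/1.48771651 = 0.94238.
Then combine with the station (S'→S): u = (0.94238 + 0.855)/(1 + 0.94238×0.855) = 1.79738/1.8057349 = 0.99537.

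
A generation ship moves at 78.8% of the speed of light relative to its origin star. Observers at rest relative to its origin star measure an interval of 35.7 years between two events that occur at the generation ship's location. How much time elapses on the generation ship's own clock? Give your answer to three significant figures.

With β = 0.788, γ = 1/√(1 − 0.788²) = 1/√0.379056 = 1.6242.
The moving clock records proper time: Δτ = Δt/γ = 35.7/1.6242 = 22.0 years.

22.0 years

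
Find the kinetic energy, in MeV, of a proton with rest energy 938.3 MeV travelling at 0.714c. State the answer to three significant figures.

Lorentz factor: γ = (1 − 0.509796)^(−1/2) = 1.42827.
Kinetic energy: K = (γ − 1)mc² = (1.42827 − 1) × 938.3 MeV = 0.42827 × 938.3 = 402 MeV.

402 MeV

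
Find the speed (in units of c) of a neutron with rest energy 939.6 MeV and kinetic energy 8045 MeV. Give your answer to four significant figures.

0.9945c

K = (γ−1)mc², so γ = 1 + 8045/939.6 = 9.5622.
Then v/c = √(1 − γ⁻²) = √(1 − 0.0109367) = √0.9890633 = 0.9945.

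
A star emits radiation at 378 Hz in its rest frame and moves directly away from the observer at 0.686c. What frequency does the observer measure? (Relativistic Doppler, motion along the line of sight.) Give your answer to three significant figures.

163 Hz

Relativistic Doppler (source moving away): f_obs = f_src · √((1−β)/(1+β)).
With β = 0.686: factor = √(0.314/1.686) = 0.43155.
f_obs = 378 × 0.43155 = 163 Hz.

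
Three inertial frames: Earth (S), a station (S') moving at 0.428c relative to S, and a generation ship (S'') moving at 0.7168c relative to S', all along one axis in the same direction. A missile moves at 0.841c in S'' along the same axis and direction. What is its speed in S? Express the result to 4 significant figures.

0.9887c

Compose velocities in two stages. Stage 1 (into S'): u₁ = (0.841+0.7168)/(1+0.841×0.7168) = 0.97191.
Stage 2 (into S): u = (0.97191+0.428)/(1+0.97191×0.428) = 0.98865, so the speed is 0.9887c.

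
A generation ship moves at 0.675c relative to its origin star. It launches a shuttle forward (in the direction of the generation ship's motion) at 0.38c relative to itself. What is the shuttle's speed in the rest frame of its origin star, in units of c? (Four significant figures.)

0.8396c

In units of c, u = (u' + v)/(1 + u'v) with u' = 0.38 and v = 0.675.
Numerator: 0.38 + 0.675 = 1.055. Denominator: 1 + (0.38)(0.675) = 1.2565.
u = 1.055/1.2565 = 0.83963, so the speed is 0.8396c.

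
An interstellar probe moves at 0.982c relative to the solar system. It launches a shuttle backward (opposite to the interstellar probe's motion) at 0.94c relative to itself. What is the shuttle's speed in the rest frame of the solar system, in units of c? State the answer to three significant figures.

In units of c, u = (u' + v)/(1 + u'v) with u' = −0.94 and v = 0.982.
Numerator: −0.94 + 0.982 = 0.042. Denominator: 1 + (−0.94)(0.982) = 0.07692.
u = 0.042/0.07692 = 0.54602, so the speed is 0.546c.

0.546c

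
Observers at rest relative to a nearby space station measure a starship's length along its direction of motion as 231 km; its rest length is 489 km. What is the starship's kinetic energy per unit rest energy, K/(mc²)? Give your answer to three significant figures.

γ = L₀/L = 489/231 = 2.11688.
Since K = (γ−1)mc², K/(mc²) = 2.11688 − 1 = 1.12.

1.12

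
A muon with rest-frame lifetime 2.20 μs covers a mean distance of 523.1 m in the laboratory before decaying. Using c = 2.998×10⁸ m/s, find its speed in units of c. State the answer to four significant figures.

0.6214c

Lab distance = (lab lifetime)·v = γτ·βc, so βγ = d/(cτ) = 523.1/(2.998×10⁸ × 2.200×10^-6) = 0.7931.
With βγ = 0.7931: γ² = 1 + (βγ)² = 1.629008, and β = (βγ)/γ = 0.7931/1.27633 = 0.6214.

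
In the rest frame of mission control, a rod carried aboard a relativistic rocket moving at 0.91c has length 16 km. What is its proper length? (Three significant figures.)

With β = 0.91, γ = 1/√(1 − 0.91²) = 1/√0.1719 = 2.4119.
Proper length: L₀ = γ·L = 2.4119 × 16 = 38.6 km.

38.6 km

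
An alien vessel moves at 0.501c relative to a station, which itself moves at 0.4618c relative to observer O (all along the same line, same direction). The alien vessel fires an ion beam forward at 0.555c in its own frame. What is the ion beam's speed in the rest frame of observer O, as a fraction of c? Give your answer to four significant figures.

0.9323c

First combine the ion beam and alien vessel (S''→S'): u₁ = (0.555 + 0.501)/(1 + 0.555×0.501) = 1.056/1.278055 = 0.82626.
Then combine with the station (S'→S): u = (0.82626 + 0.4618)/(1 + 0.82626×0.4618) = 1.28806/1.381566868 = 0.93232.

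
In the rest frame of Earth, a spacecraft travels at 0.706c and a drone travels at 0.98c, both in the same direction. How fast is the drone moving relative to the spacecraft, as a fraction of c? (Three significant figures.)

0.889c

Transform to the spacecraft's frame: u' = (u − v)/(1 − uv/c²).
u' = (0.98 − 0.706)/(1 − 0.98×0.706) = 0.274/0.30812 = 0.88926.
Speed in the spacecraft's frame: 0.889c (in the same direction).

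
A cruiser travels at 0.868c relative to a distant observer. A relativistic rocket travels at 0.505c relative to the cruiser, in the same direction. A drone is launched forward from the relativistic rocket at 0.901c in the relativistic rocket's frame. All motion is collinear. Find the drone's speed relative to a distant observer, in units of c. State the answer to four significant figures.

Compose velocities in two stages. Stage 1 (into S'): u₁ = (0.901+0.505)/(1+0.901×0.505) = 0.96632.
Stage 2 (into S): u = (0.96632+0.868)/(1+0.96632×0.868) = 0.99758, so the speed is 0.9976c.

0.9976c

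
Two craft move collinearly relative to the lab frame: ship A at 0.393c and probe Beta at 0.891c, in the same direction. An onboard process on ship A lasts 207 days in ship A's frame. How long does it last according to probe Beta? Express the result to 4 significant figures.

322.2 days

Transform ship A's velocity into probe Beta's frame: (0.393 − 0.891)/(1 − 0.393·0.891) = −0.498/0.649837, so the relative speed is 0.76635c.
γ for this relative speed: γ = 1/√(1 − 0.587292) = 1.5566.
Ship A's interval is proper; time dilation gives Δt_B = γΔτ = 1.5566 × 207 days = 322.2 days.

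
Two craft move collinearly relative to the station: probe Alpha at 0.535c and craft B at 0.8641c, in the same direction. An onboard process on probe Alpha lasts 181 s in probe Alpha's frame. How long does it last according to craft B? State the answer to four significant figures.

Transform probe Alpha's velocity into craft B's frame: (0.535 − 0.8641)/(1 − 0.535·0.8641) = −0.3291/0.5377065, so the relative speed is 0.61204c.
At |u| = 0.61204c, γ = (1 − 0.374593)^(−1/2) = 1.2645.
The clock on probe Alpha records proper time, so craft B measures Δt = γΔτ = 1.2645 × 181 = 228.9 s.

228.9 s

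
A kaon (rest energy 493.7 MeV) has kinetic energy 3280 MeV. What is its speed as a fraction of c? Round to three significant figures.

K = (γ−1)mc², so γ = 1 + 3280/493.7 = 7.6437.
Then v/c = √(1 − γ⁻²) = √(1 − 0.0171156) = √0.9828844 = 0.991.

0.991c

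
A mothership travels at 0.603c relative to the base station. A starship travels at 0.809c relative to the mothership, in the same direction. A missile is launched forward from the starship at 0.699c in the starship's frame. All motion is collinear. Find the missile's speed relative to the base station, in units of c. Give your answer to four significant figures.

0.9908c

Apply u = (u'+v)/(1+u'v) twice. Missile in the mothership frame: (0.699+0.809)/(1+0.699·0.809) = 1.508/1.565491 = 0.96328c.
That velocity, transformed to the rest frame of the base station: (0.96328+0.603)/(1+0.96328·0.603) = 1.56628/1.58085784 = 0.99078c.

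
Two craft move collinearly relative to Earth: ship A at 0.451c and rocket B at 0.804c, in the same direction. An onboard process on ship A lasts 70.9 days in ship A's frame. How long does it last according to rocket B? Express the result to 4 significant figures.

Speed of ship A in rocket B's frame: u = (v_A − v_B)/(1 − v_A v_B/c²) = (0.451 − 0.804)/(1 − 0.451×0.804) = −0.353/0.637396 = −0.55382; |u| = 0.55382c.
γ for this relative speed: γ = 1/√(1 − 0.306717) = 1.201.
The clock on ship A records proper time, so rocket B measures Δt = γΔτ = 1.201 × 70.9 = 85.15 days.

85.15 days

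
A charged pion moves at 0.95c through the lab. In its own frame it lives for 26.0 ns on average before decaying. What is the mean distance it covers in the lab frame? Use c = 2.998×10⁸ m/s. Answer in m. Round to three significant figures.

γ = 1/√(1 − β²) = 1/√(1 − 0.9025) = 1/√0.0975 = 1/0.31225 = 3.2026.
Lab-frame lifetime: Δt = γτ = 3.2026 × 26.0 ns = 83.268 ns.
Distance: d = vΔt = 0.95 × 2.998×10⁸ m/s × 8.3268×10^-8 s = 23.7 m.

23.7 m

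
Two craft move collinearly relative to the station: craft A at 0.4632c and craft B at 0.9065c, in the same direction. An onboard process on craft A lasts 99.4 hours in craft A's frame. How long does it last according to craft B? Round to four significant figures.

Speed of craft A in craft B's frame: u = (v_A − v_B)/(1 − v_A v_B/c²) = (0.4632 − 0.9065)/(1 − 0.4632×0.9065) = −0.4433/0.5801092 = −0.76417; |u| = 0.76417c.
At |u| = 0.76417c, γ = (1 − 0.583956)^(−1/2) = 1.5504.
Craft A's interval is proper; time dilation gives Δt_B = γΔτ = 1.5504 × 99.4 hours = 154.1 hours.

154.1 hours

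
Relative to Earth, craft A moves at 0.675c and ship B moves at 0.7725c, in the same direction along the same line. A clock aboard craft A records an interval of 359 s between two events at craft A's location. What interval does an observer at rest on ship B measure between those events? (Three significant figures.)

367 s

Transform craft A's velocity into ship B's frame: (0.675 − 0.7725)/(1 − 0.675·0.7725) = −0.0975/0.4785625, so the relative speed is 0.20374c.
γ for this relative speed: γ = 1/√(1 − 0.04151) = 1.0214.
Craft A's interval is proper; time dilation gives Δt_B = γΔτ = 1.0214 × 359 s = 367 s.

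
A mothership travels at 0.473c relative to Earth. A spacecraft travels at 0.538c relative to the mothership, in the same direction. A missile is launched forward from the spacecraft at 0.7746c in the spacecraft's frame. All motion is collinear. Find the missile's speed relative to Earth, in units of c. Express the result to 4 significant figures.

0.9731c

Compose velocities in two stages. Stage 1 (into S'): u₁ = (0.7746+0.538)/(1+0.7746×0.538) = 0.9265.
Stage 2 (into S): u = (0.9265+0.473)/(1+0.9265×0.473) = 0.97307, so the speed is 0.9731c.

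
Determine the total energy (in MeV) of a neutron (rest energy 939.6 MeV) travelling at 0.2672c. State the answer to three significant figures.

975 MeV

γ = 1/√(1 − β²) = 1/√(1 − 0.07139584) = 1/√0.92860416 = 1/0.963641 = 1.0377.
Total energy: E = γmc² = 1.0377 × 939.6 MeV = 975 MeV.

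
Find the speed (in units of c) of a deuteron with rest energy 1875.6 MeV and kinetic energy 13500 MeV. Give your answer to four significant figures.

K = (γ−1)mc², so γ = 1 + 13500/1875.6 = 8.1977.
Then v/c = √(1 − γ⁻²) = √(1 − 0.0148804) = √0.9851196 = 0.9925.

0.9925c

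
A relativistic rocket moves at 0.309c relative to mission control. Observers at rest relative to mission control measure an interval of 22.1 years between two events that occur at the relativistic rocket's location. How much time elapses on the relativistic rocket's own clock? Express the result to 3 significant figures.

21.0 years

Lorentz factor: γ = (1 − 0.095481)^(−1/2) = 1.0515.
The moving clock records proper time: Δτ = Δt/γ = 22.1/1.0515 = 21.0 years.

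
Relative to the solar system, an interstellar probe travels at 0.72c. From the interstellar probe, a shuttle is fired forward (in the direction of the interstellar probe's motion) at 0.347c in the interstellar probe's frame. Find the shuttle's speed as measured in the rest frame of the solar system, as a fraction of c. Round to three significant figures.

0.854c

Relativistic velocity addition: u = (u' + v)/(1 + u'v/c²), with u' = 0.347c and v = 0.72c.
Numerator: 0.347 + 0.72 = 1.067. Denominator: 1 + (0.347)(0.72) = 1.24984.
u = 1.067/1.24984 = 0.85371, so the speed is 0.854c.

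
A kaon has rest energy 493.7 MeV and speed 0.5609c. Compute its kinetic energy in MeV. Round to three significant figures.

γ = 1/√(1 − β²) = 1/√(1 − 0.31460881) = 1/√0.68539119 = 1/0.827884 = 1.2079.
Kinetic energy: K = (γ − 1)mc² = (1.2079 − 1) × 493.7 MeV = 0.2079 × 493.7 = 103 MeV.

103 MeV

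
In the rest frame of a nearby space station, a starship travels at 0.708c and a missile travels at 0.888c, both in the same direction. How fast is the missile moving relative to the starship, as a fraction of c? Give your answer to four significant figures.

Transform to the starship's frame: u' = (u − v)/(1 − uv/c²).
u' = (0.888 − 0.708)/(1 − 0.888×0.708) = 0.18/0.371296 = 0.48479.
Speed in the starship's frame: 0.4848c (in the same direction).

0.4848c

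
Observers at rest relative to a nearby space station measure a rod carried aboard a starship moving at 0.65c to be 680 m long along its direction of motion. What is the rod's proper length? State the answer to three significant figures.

Lorentz factor: γ = (1 − 0.4225)^(−1/2) = 1.3159.
Proper length: L₀ = γ·L = 1.3159 × 680 = 895 m.

895 m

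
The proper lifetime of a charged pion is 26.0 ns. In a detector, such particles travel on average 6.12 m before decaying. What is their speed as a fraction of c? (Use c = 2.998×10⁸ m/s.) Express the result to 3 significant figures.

d = βγcτ ⇒ βγ = d/(cτ) = 6.120 m / (7.7948 m) = 0.78514.
β = (βγ)/√(1+(βγ)²) = 0.78514/√1.616445 = 0.618.

0.618c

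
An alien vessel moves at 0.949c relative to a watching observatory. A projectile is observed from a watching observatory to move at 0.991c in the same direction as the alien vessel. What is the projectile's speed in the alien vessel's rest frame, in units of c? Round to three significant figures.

Transform to the alien vessel's frame: u' = (u − v)/(1 − uv/c²).
u' = (0.991 − 0.949)/(1 − 0.991×0.949) = 0.042/0.059541 = 0.7054.
Speed in the alien vessel's frame: 0.705c (in the same direction).

0.705c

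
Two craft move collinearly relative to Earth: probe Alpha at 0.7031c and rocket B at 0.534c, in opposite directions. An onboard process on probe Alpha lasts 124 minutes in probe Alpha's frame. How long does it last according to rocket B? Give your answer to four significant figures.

Speed of probe Alpha in rocket B's frame: u = (v_A + v_B)/(1 + v_A v_B/c²) = (0.7031 + 0.534)/(1 + 0.7031×0.534) = 1.2371/1.3754554 = 0.89941; |u| = 0.89941c.
At |u| = 0.89941c, γ = (1 − 0.808938)^(−1/2) = 2.2878.
The clock on probe Alpha records proper time, so rocket B measures Δt = γΔτ = 2.2878 × 124 = 283.7 minutes.

283.7 minutes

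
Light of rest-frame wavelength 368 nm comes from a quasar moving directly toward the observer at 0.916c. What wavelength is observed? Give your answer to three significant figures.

77.1 nm

Relativistic Doppler for wavelength: λ_obs = λ_src · √((1−β)/(1+β)).
With β = 0.916: factor = √(0.084/1.916) = 0.20938.
λ_obs = 368 × 0.20938 = 77.1 nm.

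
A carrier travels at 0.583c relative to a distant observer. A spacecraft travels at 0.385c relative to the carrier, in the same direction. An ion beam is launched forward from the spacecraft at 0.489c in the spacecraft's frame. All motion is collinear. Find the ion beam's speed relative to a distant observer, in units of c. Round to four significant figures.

Apply u = (u'+v)/(1+u'v) twice. Ion beam in the carrier frame: (0.489+0.385)/(1+0.489·0.385) = 0.874/1.188265 = 0.73553c.
That velocity, transformed to the rest frame of a distant observer: (0.73553+0.583)/(1+0.73553·0.583) = 1.31853/1.42881399 = 0.92281c.

0.9228c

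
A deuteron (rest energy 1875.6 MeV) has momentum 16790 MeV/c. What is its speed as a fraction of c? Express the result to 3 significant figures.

0.994c

pc/(mc²) = 16790/1875.6 = 8.9518 = βγ = β/√(1−β²).
So β² = x²/(1 + x²) with x = 8.9518: x² = 80.1347, β² = 80.1347/81.1347 = 0.987675, β = 0.994.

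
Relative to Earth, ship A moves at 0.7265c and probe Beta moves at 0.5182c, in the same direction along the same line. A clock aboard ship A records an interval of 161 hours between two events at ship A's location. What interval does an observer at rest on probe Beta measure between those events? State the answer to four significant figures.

170.8 hours

Transform ship A's velocity into probe Beta's frame: (0.7265 − 0.5182)/(1 − 0.7265·0.5182) = 0.2083/0.6235277, so the relative speed is 0.33407c.
γ for this relative speed: γ = 1/√(1 − 0.111603) = 1.061.
The clock on ship A records proper time, so probe Beta measures Δt = γΔτ = 1.061 × 161 = 170.8 hours.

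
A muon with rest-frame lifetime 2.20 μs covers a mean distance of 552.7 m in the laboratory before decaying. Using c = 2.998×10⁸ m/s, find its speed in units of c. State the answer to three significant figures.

0.642c

d = βγcτ ⇒ βγ = d/(cτ) = 552.7 m / (659.56 m) = 0.83798.
β = (βγ)/√(1+(βγ)²) = 0.83798/√1.70221 = 0.642.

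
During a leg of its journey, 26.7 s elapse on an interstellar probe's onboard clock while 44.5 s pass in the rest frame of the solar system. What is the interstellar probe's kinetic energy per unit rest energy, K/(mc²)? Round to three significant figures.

γ = Δt/Δτ = 44.5/26.7 = 1.66667.
K/(mc²) = γ − 1 = 1.66667 − 1 = 0.667.

0.667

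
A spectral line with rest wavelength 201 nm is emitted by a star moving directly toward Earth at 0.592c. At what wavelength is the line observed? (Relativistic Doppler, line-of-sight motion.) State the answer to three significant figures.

Relativistic Doppler for wavelength: λ_obs = λ_src · √((1−β)/(1+β)).
With β = 0.592: factor = √(0.408/1.592) = 0.50624.
λ_obs = 201 × 0.50624 = 102 nm.

102 nm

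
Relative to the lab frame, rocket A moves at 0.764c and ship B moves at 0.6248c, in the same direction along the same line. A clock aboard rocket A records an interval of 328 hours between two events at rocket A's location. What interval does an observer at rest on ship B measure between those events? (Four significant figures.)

The velocity of rocket A relative to ship B is (0.764 − 0.6248)c / (1 − 0.764×0.6248) = 0.26633c; relative speed 0.26633c.
At |u| = 0.26633c, γ = (1 − 0.0709317)^(−1/2) = 1.0375.
The clock on rocket A records proper time, so ship B measures Δt = γΔτ = 1.0375 × 328 = 340.3 hours.

340.3 hours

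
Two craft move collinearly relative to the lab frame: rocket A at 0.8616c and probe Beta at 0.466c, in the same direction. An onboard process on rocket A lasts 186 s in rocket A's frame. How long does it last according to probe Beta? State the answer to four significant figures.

Transform rocket A's velocity into probe Beta's frame: (0.8616 − 0.466)/(1 − 0.8616·0.466) = 0.3956/0.5984944, so the relative speed is 0.66099c.
γ for this relative speed: γ = 1/√(1 − 0.436908) = 1.3326.
The clock on rocket A records proper time, so probe Beta measures Δt = γΔτ = 1.3326 × 186 = 247.9 s.

247.9 s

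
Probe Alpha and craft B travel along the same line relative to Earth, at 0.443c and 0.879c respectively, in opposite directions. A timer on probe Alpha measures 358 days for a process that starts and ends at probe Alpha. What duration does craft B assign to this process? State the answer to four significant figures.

1164 days

The velocity of probe Alpha relative to craft B is (0.443 + 0.879)c / (1 + 0.443×0.879) = 0.95149c; relative speed 0.95149c.
At |u| = 0.95149c, γ = (1 − 0.905333)^(−1/2) = 3.2501.
Probe Alpha's interval is proper; time dilation gives Δt_B = γΔτ = 3.2501 × 358 days = 1164 days.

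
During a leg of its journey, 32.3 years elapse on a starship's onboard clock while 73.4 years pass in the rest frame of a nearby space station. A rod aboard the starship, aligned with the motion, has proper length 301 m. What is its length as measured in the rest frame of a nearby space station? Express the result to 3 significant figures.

γ = Δt/Δτ = 73.4/32.3 = 2.27245.
L = L₀/γ = 301/2.27245 = 132 m.

132 m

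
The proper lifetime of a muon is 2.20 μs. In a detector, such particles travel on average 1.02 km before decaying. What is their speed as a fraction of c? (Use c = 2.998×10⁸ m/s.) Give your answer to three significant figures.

Lab distance = (lab lifetime)·v = γτ·βc, so βγ = d/(cτ) = 1020/(2.998×10⁸ × 2.200×10^-6) = 1.5465.
With βγ = 1.5465: γ² = 1 + (βγ)² = 3.39166, and β = (βγ)/γ = 1.5465/1.84165 = 0.840.

0.840c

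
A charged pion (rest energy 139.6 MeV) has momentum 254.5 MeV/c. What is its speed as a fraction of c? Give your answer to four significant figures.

pc/(mc²) = 254.5/139.6 = 1.8231 = βγ = β/√(1−β²).
So β² = x²/(1 + x²) with x = 1.8231: x² = 3.32369, β² = 3.32369/4.32369 = 0.768716, β = 0.8768.

0.8768c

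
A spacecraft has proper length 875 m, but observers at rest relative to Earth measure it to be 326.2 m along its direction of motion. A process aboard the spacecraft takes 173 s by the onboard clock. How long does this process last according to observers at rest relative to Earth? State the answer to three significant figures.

464 s

γ = L₀/L = 875/326.2 = 2.6824.
The same γ dilates the second interval: 2.6824 × 173 s = 464 s.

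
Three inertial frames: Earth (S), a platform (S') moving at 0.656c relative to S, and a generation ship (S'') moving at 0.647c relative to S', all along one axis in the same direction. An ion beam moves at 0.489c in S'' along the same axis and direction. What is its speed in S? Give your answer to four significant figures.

Apply u = (u'+v)/(1+u'v) twice. Ion beam in the platform frame: (0.489+0.647)/(1+0.489·0.647) = 1.136/1.316383 = 0.86297c.
That velocity, transformed to the rest frame of Earth: (0.86297+0.656)/(1+0.86297·0.656) = 1.51897/1.56610832 = 0.9699c.

0.9699c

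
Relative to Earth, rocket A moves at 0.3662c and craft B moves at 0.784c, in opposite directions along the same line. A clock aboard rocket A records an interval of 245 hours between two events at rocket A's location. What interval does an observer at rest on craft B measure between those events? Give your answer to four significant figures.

Transform rocket A's velocity into craft B's frame: (0.3662 + 0.784)/(1 + 0.3662·0.784) = 1.1502/1.2871008, so the relative speed is 0.89364c.
At |u| = 0.89364c, γ = (1 − 0.798592)^(−1/2) = 2.2282.
The clock on rocket A records proper time, so craft B measures Δt = γΔτ = 2.2282 × 245 = 545.9 hours.

545.9 hours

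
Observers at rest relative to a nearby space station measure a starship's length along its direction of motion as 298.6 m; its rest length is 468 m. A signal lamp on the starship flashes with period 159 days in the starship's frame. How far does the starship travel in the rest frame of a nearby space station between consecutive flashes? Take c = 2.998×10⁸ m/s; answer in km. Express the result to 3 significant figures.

From L = L₀/γ: γ = 468/298.6 = 1.56731.
β = √(1 − 1/γ²) = 0.77001. Lab-frame period = γτ = 1.56731×159 days = 249.2 days. Distance = βc × γτ = 0.77001 × 2.998×10⁸ m/s × 21530880 s = 4.9704×10^15 m = 4.97×10^12 km.

4.97×10^12 km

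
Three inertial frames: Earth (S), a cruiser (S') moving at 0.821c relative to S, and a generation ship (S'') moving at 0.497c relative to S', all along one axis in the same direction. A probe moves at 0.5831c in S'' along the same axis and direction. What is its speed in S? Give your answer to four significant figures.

0.9828c

First combine the probe and generation ship (S''→S'): u₁ = (0.5831 + 0.497)/(1 + 0.5831×0.497) = 1.0801/1.2898007 = 0.83742.
Then combine with the cruiser (S'→S): u = (0.83742 + 0.821)/(1 + 0.83742×0.821) = 1.65842/1.68752182 = 0.98275.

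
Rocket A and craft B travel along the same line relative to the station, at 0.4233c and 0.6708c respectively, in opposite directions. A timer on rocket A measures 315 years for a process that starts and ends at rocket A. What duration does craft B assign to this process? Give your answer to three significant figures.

Speed of rocket A in craft B's frame: u = (v_A + v_B)/(1 + v_A v_B/c²) = (0.4233 + 0.6708)/(1 + 0.4233×0.6708) = 1.0941/1.28394964 = 0.85214; |u| = 0.85214c.
γ for this relative speed: γ = 1/√(1 − 0.726143) = 1.9109.
Rocket A's interval is proper; time dilation gives Δt_B = γΔτ = 1.9109 × 315 years = 602 years.

602 years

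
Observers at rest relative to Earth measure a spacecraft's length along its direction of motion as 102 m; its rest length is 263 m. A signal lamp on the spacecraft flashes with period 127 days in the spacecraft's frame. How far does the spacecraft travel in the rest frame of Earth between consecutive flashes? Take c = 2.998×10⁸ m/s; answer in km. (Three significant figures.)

7.82×10^12 km

Length contraction gives γ = L₀/L = 263/102 = 2.57843.
β = √(1 − 1/γ²) = 0.92173. Lab-frame period = γτ = 2.57843×127 days = 327.46 days. Distance = βc × γτ = 0.92173 × 2.998×10⁸ m/s × 28292544 s = 7.8182×10^15 m = 7.82×10^12 km.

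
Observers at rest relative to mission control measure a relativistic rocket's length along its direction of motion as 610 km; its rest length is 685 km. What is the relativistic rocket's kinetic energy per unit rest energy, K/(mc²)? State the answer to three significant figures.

0.123

Length contraction gives γ = L₀/L = 685/610 = 1.12295.
K/(mc²) = γ − 1 = 1.12295 − 1 = 0.123.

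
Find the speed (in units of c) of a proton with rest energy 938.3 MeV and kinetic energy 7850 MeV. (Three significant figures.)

0.994c

K = (γ−1)mc², so γ = 1 + 7850/938.3 = 9.3662.
Then v/c = √(1 − γ⁻²) = √(1 − 0.0113992) = √0.9886008 = 0.994.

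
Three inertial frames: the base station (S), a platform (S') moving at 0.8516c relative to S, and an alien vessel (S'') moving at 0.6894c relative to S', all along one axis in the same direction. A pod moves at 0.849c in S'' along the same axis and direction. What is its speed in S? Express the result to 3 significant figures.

0.998c

First combine the pod and alien vessel (S''→S'): u₁ = (0.849 + 0.6894)/(1 + 0.849×0.6894) = 1.5384/1.5853006 = 0.97042.
Then combine with the platform (S'→S): u = (0.97042 + 0.8516)/(1 + 0.97042×0.8516) = 1.82202/1.826409672 = 0.9976.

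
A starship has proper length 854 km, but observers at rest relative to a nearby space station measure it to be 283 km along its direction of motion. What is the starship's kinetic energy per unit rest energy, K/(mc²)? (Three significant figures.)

2.02

γ = L₀/L = 854/283 = 3.01767.
K/(mc²) = γ − 1 = 3.01767 − 1 = 2.02.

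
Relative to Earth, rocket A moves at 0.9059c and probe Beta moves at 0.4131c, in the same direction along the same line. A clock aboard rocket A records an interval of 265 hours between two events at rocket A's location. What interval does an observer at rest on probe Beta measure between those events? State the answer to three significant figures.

Transform rocket A's velocity into probe Beta's frame: (0.9059 − 0.4131)/(1 − 0.9059·0.4131) = 0.4928/0.62577271, so the relative speed is 0.78751c.
γ for this relative speed: γ = 1/√(1 − 0.620172) = 1.6226.
Rocket A's interval is proper; time dilation gives Δt_B = γΔτ = 1.6226 × 265 hours = 430 hours.

430 hours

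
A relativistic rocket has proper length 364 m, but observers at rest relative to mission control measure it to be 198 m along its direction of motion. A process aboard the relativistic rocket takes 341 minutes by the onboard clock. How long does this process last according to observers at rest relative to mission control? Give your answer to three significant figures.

627 minutes

γ = L₀/L = 364/198 = 1.83838.
The same γ dilates the second interval: 1.83838 × 341 minutes = 627 minutes.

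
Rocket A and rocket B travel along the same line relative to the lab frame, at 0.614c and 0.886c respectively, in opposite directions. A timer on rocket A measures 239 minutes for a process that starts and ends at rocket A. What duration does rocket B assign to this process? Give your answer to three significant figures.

1010 minutes

The velocity of rocket A relative to rocket B is (0.614 + 0.886)c / (1 + 0.614×0.886) = 0.9715c; relative speed 0.9715c.
γ for this relative speed: γ = 1/√(1 − 0.943812) = 4.2187.
The clock on rocket A records proper time, so rocket B measures Δt = γΔτ = 4.2187 × 239 = 1010 minutes.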